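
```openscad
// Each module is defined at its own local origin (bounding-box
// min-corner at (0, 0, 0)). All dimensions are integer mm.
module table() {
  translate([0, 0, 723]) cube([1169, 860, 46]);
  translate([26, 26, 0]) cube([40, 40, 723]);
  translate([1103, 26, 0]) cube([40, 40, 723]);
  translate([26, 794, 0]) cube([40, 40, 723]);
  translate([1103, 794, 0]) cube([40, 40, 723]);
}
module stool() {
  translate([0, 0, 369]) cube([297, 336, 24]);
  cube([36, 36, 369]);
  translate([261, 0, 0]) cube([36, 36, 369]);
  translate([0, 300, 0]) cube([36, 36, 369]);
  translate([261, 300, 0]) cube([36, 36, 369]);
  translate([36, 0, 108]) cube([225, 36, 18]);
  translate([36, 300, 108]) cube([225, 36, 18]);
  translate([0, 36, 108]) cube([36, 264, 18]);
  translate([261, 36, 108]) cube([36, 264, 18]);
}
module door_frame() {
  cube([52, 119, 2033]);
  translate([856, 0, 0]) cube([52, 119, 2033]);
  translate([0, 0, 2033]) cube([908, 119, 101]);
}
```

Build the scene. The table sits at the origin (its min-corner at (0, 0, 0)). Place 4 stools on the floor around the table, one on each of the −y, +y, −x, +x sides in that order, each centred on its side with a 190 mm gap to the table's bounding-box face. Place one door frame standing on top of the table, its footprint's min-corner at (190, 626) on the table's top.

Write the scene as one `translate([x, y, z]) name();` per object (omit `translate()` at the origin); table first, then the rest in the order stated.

table();
translate([436, -526, 0]) stool();
translate([436, 1050, 0]) stool();
translate([-487, 262, 0]) stool();
translate([1359, 262, 0]) stool();
translate([190, 626, 769]) door_frame();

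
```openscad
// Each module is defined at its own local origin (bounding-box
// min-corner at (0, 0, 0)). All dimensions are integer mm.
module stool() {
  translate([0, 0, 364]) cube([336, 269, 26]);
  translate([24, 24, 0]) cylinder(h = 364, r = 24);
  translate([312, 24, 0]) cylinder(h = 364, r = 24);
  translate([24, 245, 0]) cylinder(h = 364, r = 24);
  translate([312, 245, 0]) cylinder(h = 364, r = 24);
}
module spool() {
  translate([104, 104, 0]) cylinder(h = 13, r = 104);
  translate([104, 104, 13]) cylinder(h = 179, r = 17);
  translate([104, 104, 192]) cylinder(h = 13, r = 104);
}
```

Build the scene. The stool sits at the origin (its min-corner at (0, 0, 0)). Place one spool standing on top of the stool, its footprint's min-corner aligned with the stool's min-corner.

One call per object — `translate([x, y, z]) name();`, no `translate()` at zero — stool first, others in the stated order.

stool();
translate([0, 0, 390]) spool();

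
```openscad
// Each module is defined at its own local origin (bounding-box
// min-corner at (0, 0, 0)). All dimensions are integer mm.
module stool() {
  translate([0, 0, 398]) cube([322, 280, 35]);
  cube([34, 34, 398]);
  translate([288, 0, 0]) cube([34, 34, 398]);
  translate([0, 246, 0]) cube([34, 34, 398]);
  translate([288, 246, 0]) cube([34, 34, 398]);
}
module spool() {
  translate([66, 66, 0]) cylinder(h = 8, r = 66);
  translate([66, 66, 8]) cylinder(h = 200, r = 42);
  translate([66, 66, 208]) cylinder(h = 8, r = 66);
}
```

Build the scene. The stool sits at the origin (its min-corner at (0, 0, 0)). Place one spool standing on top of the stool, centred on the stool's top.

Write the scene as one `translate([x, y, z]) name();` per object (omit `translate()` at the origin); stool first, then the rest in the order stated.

stool();
translate([95, 74, 433]) spool();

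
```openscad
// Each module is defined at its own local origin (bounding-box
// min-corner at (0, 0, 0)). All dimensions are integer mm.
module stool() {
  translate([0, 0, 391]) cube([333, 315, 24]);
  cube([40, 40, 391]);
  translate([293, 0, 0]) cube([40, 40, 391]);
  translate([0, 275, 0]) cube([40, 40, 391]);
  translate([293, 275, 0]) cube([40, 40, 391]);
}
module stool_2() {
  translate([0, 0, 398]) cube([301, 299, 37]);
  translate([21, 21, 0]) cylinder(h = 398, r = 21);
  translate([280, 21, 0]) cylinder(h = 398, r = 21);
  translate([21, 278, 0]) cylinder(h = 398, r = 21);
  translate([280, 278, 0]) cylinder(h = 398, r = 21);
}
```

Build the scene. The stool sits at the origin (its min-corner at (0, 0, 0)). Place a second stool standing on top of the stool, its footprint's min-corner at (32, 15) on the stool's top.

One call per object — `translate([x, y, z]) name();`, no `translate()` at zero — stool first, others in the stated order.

stool();
translate([32, 15, 415]) stool_2();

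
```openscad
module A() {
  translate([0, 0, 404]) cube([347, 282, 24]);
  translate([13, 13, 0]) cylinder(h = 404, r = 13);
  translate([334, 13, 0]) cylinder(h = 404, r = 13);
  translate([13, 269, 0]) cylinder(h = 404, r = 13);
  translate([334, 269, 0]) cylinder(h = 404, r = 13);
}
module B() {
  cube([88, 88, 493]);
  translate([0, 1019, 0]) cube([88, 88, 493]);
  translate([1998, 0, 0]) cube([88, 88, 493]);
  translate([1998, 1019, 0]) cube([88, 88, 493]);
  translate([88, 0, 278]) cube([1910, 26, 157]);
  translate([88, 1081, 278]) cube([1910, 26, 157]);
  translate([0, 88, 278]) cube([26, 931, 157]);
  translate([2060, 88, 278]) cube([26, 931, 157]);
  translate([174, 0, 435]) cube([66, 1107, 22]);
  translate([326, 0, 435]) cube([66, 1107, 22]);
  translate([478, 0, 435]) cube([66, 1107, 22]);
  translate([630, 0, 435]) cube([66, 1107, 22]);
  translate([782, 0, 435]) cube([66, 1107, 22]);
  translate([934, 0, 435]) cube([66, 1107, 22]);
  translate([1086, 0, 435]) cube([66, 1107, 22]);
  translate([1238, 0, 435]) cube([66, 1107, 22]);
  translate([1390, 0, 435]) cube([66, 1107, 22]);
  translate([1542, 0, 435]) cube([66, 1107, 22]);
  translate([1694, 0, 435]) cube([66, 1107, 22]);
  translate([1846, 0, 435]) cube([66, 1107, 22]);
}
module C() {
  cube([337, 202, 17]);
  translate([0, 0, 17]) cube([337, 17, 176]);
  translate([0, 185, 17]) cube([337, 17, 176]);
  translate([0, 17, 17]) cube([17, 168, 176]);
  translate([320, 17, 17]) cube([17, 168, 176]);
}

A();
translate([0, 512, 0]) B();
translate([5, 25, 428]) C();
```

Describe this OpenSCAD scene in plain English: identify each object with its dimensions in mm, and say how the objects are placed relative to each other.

A is a simple wooden stool: a rectangular seat 347 mm (x) by 282 mm (y), 24 mm thick, top face at z = 428 mm, on four round legs, each 26 mm in diameter. The legs rest on z = 0, each leg's axis is inset half a diameter from the nearest pair of seat edges (so the leg's bounding box is flush with the corner).

B is a bed frame 2086 mm long (x) by 1107 mm wide (y). Four 88×88 mm corner posts, 493 mm tall, at the corners of the footprint. Four rails of 26 mm thickness and 157 mm height run between adjacent posts with their undersides at z = 278 mm, their outer faces flush with the outside of the frame (the two x-running rails run between the posts' inner faces; the two y-running rails run between the posts' inner faces). 12 slats, each 66 mm wide (x) and 22 mm thick, lie across the top of the two x-running rails, running the full 1107 mm width of the frame in y; the slats are evenly spaced along x between the inner faces of the end posts with equal gaps (rounded down to the nearest mm) at the −x end and between each pair — any rounding remainder accumulates at the +x end.

C is an open-topped rectangular box: outside dimensions 337×202×193 mm, with a uniform wall and base thickness of 17 mm. The base is a full 337×202 slab on the floor; four walls sit on top of the base. The front and back walls (the −y and +y sides) span the full width; the two side walls fit between them.

The bed frame is on the floor beside the stool on its +y side. The open box is on top of the stool.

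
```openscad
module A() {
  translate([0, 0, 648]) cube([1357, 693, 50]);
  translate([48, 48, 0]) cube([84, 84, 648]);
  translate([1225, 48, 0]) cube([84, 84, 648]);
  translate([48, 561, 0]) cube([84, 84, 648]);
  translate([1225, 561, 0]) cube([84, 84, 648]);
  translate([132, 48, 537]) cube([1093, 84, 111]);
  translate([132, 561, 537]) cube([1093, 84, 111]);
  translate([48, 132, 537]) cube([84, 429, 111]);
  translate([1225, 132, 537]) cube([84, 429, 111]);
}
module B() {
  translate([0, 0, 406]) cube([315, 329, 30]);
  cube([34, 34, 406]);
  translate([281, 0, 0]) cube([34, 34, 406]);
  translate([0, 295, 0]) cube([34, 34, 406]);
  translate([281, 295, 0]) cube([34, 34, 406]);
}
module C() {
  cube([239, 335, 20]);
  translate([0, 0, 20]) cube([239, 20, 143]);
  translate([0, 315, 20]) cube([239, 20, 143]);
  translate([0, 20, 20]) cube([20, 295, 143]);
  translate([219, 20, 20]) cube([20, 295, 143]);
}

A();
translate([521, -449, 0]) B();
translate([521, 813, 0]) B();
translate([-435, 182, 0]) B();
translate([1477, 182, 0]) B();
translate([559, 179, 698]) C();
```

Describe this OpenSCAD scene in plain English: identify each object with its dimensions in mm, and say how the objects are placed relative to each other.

A is a table with a 1357×693 mm rectangular top, 50 mm thick, top surface at z = 698 mm, supported by four 84×84 mm square legs, each inset 48 mm from the nearest pair of top edges, running from the floor. Four apron rails, 84 mm thick and 111 mm tall, run between adjacent legs with their top edges flush with the underside of the top and their outer faces flush with the legs' outer faces.

B is a four-legged stool. The seat is 315×329 mm, 30 mm thick, top at z = 436 mm. It stands on four square legs, each 34×34 mm in cross-section, from z = 0 to the seat underside, each flush with a corner of the seat.

C is an open storage box with external size 239×335×163 mm and wall thickness 20 mm (the base is also 20 mm thick). The base covers the whole footprint; the four walls stand on the base, with the y-facing walls full-width and the x-facing walls fitting between their inner faces.

Four stools sit around the table at the −y, +y, −x, +x sides. The open box is on top of the table, centred.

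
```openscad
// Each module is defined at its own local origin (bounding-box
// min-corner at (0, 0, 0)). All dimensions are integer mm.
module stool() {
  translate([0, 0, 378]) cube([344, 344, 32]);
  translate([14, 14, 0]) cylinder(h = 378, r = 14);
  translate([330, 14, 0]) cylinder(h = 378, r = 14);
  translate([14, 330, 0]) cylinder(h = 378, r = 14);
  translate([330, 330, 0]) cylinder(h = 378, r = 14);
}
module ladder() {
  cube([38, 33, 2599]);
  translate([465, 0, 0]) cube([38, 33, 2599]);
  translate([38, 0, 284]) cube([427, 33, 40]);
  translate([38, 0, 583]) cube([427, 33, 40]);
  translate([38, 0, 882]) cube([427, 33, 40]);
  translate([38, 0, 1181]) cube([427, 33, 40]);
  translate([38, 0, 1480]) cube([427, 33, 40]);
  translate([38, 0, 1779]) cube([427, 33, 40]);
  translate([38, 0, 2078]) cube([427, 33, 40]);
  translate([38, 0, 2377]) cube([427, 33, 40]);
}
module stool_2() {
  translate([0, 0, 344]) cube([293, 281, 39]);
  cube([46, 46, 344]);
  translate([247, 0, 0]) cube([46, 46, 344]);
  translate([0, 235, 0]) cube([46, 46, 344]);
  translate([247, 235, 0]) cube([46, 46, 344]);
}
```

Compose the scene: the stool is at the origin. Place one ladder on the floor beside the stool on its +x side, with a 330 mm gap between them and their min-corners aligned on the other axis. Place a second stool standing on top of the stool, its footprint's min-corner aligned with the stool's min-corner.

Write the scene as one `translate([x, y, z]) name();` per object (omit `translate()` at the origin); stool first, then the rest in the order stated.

stool();
translate([674, 0, 0]) ladder();
translate([0, 0, 410]) stool_2();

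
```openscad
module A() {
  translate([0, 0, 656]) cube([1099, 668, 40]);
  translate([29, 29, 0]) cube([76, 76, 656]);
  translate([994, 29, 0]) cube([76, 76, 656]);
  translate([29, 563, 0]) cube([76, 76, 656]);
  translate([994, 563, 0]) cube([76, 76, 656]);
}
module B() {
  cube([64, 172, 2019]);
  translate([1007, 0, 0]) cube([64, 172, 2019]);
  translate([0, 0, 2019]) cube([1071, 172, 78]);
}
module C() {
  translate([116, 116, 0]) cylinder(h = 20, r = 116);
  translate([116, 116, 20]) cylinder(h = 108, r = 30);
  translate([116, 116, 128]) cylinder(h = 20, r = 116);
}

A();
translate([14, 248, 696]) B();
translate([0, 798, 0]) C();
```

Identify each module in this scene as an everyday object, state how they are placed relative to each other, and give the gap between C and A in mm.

The spool's nearest face is 130 mm from the table's +y face.

A is a table. B is a door frame. C is a spool. The door frame is on top of the table, centred. The spool is on the floor beside the table on its +y side. The gap between the spool and the table is 130 mm.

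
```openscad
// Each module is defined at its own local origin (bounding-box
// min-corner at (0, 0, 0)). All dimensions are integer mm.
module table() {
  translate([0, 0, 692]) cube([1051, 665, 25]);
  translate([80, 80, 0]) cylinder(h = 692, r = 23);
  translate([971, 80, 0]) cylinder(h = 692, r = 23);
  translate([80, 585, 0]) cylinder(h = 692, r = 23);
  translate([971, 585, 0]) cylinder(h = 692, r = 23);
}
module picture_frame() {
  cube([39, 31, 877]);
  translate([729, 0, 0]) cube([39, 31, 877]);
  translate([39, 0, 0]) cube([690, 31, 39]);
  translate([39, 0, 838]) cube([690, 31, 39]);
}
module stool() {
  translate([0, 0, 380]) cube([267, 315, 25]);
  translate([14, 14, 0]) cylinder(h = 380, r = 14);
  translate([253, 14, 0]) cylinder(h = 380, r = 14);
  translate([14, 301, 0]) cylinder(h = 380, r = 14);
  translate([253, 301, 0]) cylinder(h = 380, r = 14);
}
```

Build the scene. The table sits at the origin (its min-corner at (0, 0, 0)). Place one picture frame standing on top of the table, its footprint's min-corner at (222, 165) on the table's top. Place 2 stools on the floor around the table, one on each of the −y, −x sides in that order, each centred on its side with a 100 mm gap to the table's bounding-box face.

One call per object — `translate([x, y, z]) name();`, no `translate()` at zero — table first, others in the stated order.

table();
translate([222, 165, 717]) picture_frame();
translate([392, -415, 0]) stool();
translate([-367, 175, 0]) stool();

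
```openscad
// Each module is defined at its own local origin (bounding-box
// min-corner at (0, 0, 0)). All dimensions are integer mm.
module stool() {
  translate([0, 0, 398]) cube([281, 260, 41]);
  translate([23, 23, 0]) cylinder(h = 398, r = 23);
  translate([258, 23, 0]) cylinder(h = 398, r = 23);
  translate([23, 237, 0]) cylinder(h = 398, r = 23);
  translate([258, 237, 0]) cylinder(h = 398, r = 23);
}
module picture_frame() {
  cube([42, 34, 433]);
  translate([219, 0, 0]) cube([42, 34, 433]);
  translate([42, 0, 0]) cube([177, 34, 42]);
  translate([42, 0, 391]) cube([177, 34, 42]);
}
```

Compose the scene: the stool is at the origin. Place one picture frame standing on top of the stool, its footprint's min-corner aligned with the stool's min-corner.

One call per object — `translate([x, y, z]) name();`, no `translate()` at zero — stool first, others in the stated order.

stool();
translate([0, 0, 439]) picture_frame();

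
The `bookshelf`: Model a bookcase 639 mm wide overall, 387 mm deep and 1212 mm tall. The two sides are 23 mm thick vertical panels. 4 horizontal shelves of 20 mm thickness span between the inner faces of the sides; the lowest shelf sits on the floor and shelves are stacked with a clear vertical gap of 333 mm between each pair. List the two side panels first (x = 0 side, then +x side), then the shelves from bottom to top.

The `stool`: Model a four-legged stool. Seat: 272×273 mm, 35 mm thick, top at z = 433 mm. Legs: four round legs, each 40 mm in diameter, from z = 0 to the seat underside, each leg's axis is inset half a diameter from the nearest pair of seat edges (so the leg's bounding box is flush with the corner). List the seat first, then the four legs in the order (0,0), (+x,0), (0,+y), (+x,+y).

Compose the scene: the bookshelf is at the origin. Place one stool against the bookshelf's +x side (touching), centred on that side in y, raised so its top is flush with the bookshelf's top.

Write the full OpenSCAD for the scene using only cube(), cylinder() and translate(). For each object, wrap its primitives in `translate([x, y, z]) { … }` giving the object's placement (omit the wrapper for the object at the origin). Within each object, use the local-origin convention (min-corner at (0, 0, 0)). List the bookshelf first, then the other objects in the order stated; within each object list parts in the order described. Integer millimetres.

cube([23, 387, 1212]);
translate([616, 0, 0]) cube([23, 387, 1212]);
translate([23, 0, 0]) cube([593, 387, 20]);
translate([23, 0, 353]) cube([593, 387, 20]);
translate([23, 0, 706]) cube([593, 387, 20]);
translate([23, 0, 1059]) cube([593, 387, 20]);
translate([639, 57, 779]) {
  translate([0, 0, 398]) cube([272, 273, 35]);
  translate([20, 20, 0]) cylinder(h = 398, r = 20);
  translate([252, 20, 0]) cylinder(h = 398, r = 20);
  translate([20, 253, 0]) cylinder(h = 398, r = 20);
  translate([252, 253, 0]) cylinder(h = 398, r = 20);
}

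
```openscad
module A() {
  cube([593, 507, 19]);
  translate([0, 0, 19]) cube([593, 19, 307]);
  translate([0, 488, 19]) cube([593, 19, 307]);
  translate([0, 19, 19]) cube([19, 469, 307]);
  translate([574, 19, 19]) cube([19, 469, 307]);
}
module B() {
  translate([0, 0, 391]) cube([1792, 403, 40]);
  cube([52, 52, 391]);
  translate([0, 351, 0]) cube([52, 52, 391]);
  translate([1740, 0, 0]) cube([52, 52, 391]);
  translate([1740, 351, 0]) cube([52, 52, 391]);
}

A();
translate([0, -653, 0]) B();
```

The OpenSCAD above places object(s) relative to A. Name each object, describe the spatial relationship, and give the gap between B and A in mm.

The bench's nearest face is 250 mm from the open box's −y face.

A is an open box. B is a bench. The bench is on the floor beside the open box on its −y side. The gap between the bench and the open box is 250 mm.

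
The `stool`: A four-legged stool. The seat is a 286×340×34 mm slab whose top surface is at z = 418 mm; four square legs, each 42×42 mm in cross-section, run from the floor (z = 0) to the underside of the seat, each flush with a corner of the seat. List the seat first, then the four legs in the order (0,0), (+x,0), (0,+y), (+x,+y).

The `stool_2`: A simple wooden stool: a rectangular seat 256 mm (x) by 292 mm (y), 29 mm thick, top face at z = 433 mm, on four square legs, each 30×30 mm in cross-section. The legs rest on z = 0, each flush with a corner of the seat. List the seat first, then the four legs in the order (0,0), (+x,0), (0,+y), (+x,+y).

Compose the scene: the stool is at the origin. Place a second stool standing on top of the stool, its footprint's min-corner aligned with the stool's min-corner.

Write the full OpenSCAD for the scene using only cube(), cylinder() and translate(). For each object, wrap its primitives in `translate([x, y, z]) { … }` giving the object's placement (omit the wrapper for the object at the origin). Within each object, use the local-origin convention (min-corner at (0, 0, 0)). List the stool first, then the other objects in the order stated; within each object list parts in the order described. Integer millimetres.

translate([0, 0, 384]) cube([286, 340, 34]);
cube([42, 42, 384]);
translate([244, 0, 0]) cube([42, 42, 384]);
translate([0, 298, 0]) cube([42, 42, 384]);
translate([244, 298, 0]) cube([42, 42, 384]);
translate([0, 0, 418]) {
  translate([0, 0, 404]) cube([256, 292, 29]);
  cube([30, 30, 404]);
  translate([226, 0, 0]) cube([30, 30, 404]);
  translate([0, 262, 0]) cube([30, 30, 404]);
  translate([226, 262, 0]) cube([30, 30, 404]);
}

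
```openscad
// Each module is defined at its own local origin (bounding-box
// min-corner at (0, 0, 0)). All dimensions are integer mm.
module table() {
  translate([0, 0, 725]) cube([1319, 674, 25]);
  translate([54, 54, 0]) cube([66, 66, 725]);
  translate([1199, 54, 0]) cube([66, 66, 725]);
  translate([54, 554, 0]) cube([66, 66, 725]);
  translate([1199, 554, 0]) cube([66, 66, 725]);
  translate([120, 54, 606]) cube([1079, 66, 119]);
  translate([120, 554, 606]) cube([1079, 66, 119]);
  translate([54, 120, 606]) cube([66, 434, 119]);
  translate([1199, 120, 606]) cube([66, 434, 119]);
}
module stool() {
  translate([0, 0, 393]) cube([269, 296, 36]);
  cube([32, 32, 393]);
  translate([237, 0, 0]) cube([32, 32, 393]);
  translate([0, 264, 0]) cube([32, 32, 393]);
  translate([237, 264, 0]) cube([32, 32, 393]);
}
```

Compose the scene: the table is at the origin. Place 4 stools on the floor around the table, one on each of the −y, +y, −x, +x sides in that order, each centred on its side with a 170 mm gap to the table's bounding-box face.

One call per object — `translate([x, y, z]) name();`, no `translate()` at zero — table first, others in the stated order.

table();
translate([525, -466, 0]) stool();
translate([525, 844, 0]) stool();
translate([-439, 189, 0]) stool();
translate([1489, 189, 0]) stool();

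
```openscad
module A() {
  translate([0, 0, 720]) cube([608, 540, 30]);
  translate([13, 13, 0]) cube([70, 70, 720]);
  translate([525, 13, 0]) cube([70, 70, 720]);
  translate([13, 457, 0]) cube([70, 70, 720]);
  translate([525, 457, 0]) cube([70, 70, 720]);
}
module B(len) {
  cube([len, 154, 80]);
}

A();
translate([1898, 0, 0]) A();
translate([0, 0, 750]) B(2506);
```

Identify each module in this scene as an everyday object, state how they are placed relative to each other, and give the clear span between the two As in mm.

Second table starts at x = 1898; first ends at x = 608; clear span = 1898 − 608 = 1290 mm.

A is a table. B is a beam. A beam spans the tops of two tables. The clear span between the two tables is 1290 mm.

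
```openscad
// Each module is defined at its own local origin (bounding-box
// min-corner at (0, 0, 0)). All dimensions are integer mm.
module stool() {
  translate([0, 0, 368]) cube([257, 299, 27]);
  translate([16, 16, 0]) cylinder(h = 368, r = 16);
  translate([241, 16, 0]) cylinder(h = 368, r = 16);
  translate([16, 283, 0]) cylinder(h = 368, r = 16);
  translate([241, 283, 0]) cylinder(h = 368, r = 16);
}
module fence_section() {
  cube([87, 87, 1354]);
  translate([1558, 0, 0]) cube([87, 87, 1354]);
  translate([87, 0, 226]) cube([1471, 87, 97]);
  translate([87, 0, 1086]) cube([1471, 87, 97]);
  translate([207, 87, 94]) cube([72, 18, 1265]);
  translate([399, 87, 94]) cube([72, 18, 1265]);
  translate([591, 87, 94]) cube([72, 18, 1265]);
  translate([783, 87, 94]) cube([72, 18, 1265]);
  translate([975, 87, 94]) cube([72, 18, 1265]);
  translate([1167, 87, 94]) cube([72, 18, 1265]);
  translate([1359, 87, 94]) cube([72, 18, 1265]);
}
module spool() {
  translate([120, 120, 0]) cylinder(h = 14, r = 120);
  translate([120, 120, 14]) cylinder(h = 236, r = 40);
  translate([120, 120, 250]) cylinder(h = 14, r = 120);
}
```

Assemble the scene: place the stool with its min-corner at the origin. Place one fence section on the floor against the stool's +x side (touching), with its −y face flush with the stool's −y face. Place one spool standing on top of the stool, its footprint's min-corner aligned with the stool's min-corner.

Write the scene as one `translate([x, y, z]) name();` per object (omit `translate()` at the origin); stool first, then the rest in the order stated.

stool();
translate([257, 0, 0]) fence_section();
translate([0, 0, 395]) spool();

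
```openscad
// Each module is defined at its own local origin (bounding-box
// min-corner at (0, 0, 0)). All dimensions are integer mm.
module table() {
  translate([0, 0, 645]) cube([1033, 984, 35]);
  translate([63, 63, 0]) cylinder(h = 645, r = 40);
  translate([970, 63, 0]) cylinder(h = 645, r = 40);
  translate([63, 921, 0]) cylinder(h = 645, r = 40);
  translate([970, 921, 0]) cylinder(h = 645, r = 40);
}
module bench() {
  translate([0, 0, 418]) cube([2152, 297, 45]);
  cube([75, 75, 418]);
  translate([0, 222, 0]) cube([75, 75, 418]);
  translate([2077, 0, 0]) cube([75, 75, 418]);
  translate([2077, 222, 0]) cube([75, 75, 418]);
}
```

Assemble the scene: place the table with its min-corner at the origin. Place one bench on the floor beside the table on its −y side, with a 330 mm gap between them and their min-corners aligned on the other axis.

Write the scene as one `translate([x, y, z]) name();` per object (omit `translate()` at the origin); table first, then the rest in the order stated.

table();
translate([0, -627, 0]) bench();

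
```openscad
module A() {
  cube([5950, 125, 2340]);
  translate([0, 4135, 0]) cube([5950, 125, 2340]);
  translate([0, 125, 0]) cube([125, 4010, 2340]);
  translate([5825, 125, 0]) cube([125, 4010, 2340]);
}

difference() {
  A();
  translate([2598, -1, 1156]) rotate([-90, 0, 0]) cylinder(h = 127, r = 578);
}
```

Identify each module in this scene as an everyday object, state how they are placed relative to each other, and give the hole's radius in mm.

A is a house frame. The house frame has a circular hole through its front wall. The hole's radius is 578 mm.

The subtracted cylinder has r = 578 mm.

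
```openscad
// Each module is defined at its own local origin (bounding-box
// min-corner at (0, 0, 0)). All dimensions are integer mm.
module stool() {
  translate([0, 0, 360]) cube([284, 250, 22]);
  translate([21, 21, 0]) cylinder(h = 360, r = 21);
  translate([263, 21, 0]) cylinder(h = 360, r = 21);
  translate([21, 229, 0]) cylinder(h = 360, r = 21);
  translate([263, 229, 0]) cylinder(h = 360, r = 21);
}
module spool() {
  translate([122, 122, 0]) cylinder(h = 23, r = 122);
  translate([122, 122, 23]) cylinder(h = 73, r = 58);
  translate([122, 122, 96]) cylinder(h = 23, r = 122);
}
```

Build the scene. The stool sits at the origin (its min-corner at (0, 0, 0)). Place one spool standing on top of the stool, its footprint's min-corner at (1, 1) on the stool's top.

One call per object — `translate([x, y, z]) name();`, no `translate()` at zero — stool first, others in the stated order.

stool();
translate([1, 1, 382]) spool();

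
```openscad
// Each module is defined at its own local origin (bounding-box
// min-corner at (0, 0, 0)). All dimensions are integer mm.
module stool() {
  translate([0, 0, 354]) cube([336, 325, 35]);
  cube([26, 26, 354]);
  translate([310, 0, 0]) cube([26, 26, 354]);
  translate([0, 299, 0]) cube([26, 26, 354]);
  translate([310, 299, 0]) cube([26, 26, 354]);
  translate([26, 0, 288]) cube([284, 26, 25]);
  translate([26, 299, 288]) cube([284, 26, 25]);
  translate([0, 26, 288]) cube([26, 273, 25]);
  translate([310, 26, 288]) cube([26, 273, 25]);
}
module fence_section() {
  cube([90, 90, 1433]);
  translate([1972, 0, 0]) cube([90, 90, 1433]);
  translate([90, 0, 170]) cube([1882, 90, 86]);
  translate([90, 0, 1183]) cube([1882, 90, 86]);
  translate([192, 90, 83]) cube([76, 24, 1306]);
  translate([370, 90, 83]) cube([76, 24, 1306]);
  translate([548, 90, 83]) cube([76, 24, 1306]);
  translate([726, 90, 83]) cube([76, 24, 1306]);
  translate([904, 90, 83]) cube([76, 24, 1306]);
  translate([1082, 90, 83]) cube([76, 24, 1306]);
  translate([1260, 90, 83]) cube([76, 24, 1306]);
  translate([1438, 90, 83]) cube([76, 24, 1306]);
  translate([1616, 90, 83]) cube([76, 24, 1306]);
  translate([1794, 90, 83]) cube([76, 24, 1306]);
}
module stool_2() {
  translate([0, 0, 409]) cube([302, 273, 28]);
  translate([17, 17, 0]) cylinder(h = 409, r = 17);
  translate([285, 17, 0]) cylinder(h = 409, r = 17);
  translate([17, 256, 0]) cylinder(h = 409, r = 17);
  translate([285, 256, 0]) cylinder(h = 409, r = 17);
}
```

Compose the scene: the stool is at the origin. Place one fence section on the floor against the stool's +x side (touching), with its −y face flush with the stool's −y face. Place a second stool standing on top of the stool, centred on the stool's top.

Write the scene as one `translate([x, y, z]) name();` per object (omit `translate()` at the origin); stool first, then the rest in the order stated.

stool();
translate([336, 0, 0]) fence_section();
translate([17, 26, 389]) stool_2();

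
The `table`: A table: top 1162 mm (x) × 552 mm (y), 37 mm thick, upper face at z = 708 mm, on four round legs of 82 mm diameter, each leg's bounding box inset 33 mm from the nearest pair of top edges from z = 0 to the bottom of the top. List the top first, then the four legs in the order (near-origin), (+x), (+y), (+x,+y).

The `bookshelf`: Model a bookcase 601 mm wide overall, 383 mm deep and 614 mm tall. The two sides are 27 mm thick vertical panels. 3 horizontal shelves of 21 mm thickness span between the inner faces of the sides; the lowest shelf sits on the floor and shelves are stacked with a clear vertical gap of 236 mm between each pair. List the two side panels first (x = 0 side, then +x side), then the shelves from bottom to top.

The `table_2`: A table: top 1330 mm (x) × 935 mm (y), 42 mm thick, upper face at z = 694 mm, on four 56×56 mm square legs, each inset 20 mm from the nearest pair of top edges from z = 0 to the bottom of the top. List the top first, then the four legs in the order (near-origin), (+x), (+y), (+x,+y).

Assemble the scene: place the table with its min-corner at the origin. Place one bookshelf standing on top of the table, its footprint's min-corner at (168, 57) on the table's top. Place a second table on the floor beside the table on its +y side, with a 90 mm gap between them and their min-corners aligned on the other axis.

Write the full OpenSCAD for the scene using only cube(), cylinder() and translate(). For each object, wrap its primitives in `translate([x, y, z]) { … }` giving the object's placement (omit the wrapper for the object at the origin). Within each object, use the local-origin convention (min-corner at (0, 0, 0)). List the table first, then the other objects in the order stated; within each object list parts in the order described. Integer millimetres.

translate([0, 0, 671]) cube([1162, 552, 37]);
translate([74, 74, 0]) cylinder(h = 671, r = 41);
translate([1088, 74, 0]) cylinder(h = 671, r = 41);
translate([74, 478, 0]) cylinder(h = 671, r = 41);
translate([1088, 478, 0]) cylinder(h = 671, r = 41);
translate([168, 57, 708]) {
  cube([27, 383, 614]);
  translate([574, 0, 0]) cube([27, 383, 614]);
  translate([27, 0, 0]) cube([547, 383, 21]);
  translate([27, 0, 257]) cube([547, 383, 21]);
  translate([27, 0, 514]) cube([547, 383, 21]);
}
translate([0, 642, 0]) {
  translate([0, 0, 652]) cube([1330, 935, 42]);
  translate([20, 20, 0]) cube([56, 56, 652]);
  translate([1254, 20, 0]) cube([56, 56, 652]);
  translate([20, 859, 0]) cube([56, 56, 652]);
  translate([1254, 859, 0]) cube([56, 56, 652]);
}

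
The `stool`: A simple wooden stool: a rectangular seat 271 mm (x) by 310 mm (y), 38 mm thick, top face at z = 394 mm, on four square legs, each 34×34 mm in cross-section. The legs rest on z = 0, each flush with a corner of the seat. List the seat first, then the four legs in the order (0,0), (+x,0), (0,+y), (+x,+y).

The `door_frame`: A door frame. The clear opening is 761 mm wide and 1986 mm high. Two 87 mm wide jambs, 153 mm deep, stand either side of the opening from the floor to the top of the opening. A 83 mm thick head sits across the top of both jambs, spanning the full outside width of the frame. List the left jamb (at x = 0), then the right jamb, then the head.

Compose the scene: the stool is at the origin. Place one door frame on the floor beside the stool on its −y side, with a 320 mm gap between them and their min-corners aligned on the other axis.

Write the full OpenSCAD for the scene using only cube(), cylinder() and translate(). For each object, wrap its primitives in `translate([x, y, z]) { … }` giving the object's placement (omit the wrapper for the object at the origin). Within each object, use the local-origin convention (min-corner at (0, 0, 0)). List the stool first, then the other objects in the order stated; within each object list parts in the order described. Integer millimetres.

translate([0, 0, 356]) cube([271, 310, 38]);
cube([34, 34, 356]);
translate([237, 0, 0]) cube([34, 34, 356]);
translate([0, 276, 0]) cube([34, 34, 356]);
translate([237, 276, 0]) cube([34, 34, 356]);
translate([0, -473, 0]) {
  cube([87, 153, 1986]);
  translate([848, 0, 0]) cube([87, 153, 1986]);
  translate([0, 0, 1986]) cube([935, 153, 83]);
}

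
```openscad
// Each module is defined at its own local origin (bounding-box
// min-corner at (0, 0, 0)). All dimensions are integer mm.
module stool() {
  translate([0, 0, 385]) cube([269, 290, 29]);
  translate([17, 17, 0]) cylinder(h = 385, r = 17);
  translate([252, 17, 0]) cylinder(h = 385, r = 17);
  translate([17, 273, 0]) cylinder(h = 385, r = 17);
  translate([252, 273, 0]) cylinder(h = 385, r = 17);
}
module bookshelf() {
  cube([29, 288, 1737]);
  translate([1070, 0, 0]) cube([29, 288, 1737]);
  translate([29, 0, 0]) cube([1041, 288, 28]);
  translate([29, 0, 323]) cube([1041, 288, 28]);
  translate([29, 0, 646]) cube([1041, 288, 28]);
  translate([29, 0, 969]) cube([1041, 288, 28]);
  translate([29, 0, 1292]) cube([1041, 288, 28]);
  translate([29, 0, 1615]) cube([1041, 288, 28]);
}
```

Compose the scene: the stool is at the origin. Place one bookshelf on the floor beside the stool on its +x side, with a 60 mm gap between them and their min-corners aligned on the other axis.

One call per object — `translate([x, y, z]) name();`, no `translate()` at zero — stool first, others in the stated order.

stool();
translate([329, 0, 0]) bookshelf();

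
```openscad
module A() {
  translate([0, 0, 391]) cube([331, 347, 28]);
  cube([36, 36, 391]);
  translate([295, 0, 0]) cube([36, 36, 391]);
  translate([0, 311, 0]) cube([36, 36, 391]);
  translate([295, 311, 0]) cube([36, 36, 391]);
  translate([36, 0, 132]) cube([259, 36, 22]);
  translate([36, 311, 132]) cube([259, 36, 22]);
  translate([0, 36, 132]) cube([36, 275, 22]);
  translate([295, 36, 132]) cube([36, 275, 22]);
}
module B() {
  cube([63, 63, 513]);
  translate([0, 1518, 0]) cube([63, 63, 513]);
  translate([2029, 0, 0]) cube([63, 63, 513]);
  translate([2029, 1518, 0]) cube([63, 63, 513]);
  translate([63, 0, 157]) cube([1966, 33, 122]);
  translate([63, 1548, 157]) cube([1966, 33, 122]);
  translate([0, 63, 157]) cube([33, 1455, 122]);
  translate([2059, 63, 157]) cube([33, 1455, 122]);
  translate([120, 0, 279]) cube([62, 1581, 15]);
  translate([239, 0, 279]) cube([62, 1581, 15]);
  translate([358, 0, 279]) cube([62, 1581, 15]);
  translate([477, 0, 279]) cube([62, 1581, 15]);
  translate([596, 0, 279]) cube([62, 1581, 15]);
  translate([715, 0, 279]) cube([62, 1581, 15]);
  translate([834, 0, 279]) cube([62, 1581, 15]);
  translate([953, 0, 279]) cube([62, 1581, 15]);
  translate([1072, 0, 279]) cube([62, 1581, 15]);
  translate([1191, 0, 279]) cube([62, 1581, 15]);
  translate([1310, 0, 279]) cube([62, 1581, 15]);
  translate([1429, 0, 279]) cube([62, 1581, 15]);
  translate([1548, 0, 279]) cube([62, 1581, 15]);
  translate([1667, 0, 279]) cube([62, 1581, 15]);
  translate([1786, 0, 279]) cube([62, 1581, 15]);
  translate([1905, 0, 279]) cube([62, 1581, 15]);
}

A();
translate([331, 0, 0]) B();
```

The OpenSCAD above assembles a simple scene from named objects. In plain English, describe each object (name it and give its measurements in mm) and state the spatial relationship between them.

A is a four-legged stool. The seat is a 331×347×28 mm slab whose top surface is at z = 419 mm; four square legs, each 36×36 mm in cross-section, run from the floor (z = 0) to the underside of the seat, each flush with a corner of the seat. Four stretchers, 36 mm wide and 22 mm tall, connect adjacent legs with their undersides at z = 132 mm, each running between the inner faces of the legs it joins and aligned with the legs' outer faces on the other axis.

B is a bed frame 2092 mm long (x) by 1581 mm wide (y). Four 63×63 mm corner posts, 513 mm tall, at the corners of the footprint. Four rails of 33 mm thickness and 122 mm height run between adjacent posts with their undersides at z = 157 mm, their outer faces flush with the outside of the frame (the two x-running rails run between the posts' inner faces; the two y-running rails run between the posts' inner faces). 16 slats, each 62 mm wide (x) and 15 mm thick, lie across the top of the two x-running rails, running the full 1581 mm width of the frame in y; the slats are evenly spaced along x between the inner faces of the end posts with equal gaps (rounded down to the nearest mm) at the −x end and between each pair — any rounding remainder accumulates at the +x end.

The bed frame is against the stool's +x side, with their −y faces flush.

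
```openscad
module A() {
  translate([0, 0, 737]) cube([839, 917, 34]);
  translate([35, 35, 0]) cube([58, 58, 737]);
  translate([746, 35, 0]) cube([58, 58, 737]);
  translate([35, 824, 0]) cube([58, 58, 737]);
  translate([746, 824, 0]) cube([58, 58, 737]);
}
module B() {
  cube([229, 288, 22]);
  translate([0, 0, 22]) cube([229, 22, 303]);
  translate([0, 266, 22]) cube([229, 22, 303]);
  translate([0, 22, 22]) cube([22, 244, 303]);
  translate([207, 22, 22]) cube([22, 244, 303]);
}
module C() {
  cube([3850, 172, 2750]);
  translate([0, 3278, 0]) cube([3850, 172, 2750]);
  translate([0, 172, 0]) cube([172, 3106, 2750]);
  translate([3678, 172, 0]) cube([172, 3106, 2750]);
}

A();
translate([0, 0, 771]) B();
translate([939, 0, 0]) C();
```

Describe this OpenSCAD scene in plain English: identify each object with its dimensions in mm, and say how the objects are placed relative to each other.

A is a table: top 839 mm (x) × 917 mm (y), 34 mm thick, upper face at z = 771 mm, on four 58×58 mm square legs, each inset 35 mm from the nearest pair of top edges, running from z = 0 to the bottom of the top.

B is an open storage box with external size 229×288×325 mm and wall thickness 22 mm (the base is also 22 mm thick). The base covers the whole footprint; the four walls stand on the base, with the y-facing walls full-width and the x-facing walls fitting between their inner faces.

C is a box-shaped house frame (walls only): outside footprint 3850×3450 mm, wall height 2750 mm, wall thickness 172 mm. The two y-facing walls run the full x-width; the two x-facing walls fit between the inner faces of the y-facing walls.

The open box is on top of the table. The house frame is on the floor beside the table on its +x side.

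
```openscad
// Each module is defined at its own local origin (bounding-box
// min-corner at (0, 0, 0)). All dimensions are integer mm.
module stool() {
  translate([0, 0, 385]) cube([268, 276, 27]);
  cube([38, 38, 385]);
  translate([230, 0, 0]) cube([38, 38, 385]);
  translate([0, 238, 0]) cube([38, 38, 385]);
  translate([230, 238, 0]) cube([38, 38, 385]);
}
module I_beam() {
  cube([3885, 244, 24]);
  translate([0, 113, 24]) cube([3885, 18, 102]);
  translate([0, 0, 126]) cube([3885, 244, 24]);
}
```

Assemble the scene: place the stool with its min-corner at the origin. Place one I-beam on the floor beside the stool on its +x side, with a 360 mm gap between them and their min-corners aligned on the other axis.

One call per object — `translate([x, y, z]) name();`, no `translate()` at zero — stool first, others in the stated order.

stool();
translate([628, 0, 0]) I_beam();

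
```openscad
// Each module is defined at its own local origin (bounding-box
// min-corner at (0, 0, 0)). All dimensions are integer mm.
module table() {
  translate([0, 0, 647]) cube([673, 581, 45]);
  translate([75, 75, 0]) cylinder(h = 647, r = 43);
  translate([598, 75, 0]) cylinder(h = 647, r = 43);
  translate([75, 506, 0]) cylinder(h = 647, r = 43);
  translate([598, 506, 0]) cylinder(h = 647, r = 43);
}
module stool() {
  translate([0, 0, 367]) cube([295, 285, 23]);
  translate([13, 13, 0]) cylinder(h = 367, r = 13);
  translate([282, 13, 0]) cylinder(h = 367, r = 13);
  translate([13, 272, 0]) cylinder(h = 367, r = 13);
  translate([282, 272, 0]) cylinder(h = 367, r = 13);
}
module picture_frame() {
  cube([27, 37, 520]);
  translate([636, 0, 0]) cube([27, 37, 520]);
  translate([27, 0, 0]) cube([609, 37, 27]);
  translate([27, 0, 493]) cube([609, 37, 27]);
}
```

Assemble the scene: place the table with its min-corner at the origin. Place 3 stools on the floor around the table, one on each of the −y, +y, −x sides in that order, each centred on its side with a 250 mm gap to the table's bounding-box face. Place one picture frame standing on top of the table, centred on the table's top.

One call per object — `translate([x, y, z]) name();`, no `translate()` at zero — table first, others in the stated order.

table();
translate([189, -535, 0]) stool();
translate([189, 831, 0]) stool();
translate([-545, 148, 0]) stool();
translate([5, 272, 692]) picture_frame();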